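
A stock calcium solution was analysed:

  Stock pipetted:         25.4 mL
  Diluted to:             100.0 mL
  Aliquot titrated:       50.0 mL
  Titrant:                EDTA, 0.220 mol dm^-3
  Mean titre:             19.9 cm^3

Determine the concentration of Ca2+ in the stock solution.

0.345 mol/L

Ca^2+ + EDTA^4- → [Ca(EDTA)]^2-
n(EDTA) = 0.0199 × 0.220 = 4.38 × 10^-3 mol
n(Ca2+) in the aliquot = 4.38 × 10^-3 mol (1:1 ratio)
[Ca2+]_dilute = 4.38 × 10^-3 / 0.0500 = 0.0876 mol/L
Dilution factor = 100.0 / 25.4 = 3.937
[Ca2+]_stock = 0.0876 × 3.937 = 0.345 mol/L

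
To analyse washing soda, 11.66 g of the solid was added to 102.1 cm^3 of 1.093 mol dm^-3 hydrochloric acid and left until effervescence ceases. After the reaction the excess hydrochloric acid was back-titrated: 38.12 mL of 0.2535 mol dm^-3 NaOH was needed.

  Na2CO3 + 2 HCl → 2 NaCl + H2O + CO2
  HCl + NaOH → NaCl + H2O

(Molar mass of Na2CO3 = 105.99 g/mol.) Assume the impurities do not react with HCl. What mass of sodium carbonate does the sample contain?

n(HCl) added = 0.1021 × 1.093 = 0.1116 mol
n(NaOH) used in back-titration = 0.03812 × 0.2535 = 9.663 × 10^-3 mol
n(HCl) left over = 9.663 × 10^-3 mol (1:1 ratio)
n(HCl) consumed by analyte = 0.1116 − 9.663 × 10^-3 = 0.1019 mol
From the 1:2 ratio, n(Na2CO3) = 1/2 × 0.1019 = 0.05097 mol
mass of Na2CO3 = 0.05097 × 105.99 = 5.402 g

5.402 g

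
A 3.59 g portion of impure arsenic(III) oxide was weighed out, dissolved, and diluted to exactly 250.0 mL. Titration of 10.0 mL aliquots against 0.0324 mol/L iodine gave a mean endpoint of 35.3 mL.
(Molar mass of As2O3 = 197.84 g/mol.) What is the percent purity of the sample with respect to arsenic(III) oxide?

78.8 %

As2O3 + 2 I2 + 2 H2O → As2O5 + 4 HI
n(I2) per titration = 0.0353 × 0.0324 = 1.14 × 10^-3 mol
From the 1:2 ratio, n(As2O3) in each aliquot = 1/2 × 1.14 × 10^-3 = 5.72 × 10^-4 mol
n(As2O3) in the whole flask = 5.72 × 10^-4 × 250.0/10.0 = 0.0143 mol
mass of As2O3 = 0.0143 × 197.84 = 2.83 g
% As2O3 = 2.83 / 3.59 × 100 = 78.8 %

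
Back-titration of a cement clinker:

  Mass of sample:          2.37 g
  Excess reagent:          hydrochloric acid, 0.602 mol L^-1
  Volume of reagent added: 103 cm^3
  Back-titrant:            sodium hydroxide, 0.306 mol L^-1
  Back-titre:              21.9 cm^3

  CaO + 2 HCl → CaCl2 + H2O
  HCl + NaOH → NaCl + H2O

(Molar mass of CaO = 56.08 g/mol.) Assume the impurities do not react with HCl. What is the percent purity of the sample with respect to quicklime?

n(HCl) added = 0.103 × 0.602 = 0.0620 mol
n(NaOH) used in back-titration = 0.0219 × 0.306 = 6.70 × 10^-3 mol
n(HCl) left over = 6.70 × 10^-3 mol (1:1 ratio)
n(HCl) consumed by analyte = 0.0620 − 6.70 × 10^-3 = 0.0553 mol
From the 1:2 ratio, n(CaO) = 1/2 × 0.0553 = 0.0277 mol
mass of CaO = 0.0277 × 56.08 = 1.55 g
% CaO = 1.55 / 2.37 × 100 = 65.4 %

65.4 %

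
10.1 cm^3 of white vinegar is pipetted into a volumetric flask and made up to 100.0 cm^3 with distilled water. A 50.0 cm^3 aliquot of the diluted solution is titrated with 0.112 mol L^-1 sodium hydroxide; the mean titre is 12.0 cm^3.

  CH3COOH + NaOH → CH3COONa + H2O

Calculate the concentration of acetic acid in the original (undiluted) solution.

0.266 mol/L

n(NaOH) = 0.0120 × 0.112 = 1.34 × 10^-3 mol
n(CH3COOH) in the aliquot = 1.34 × 10^-3 mol (1:1 ratio)
[CH3COOH]_dilute = 1.34 × 10^-3 / 0.0500 = 0.0269 mol/L
Dilution factor = 100.0 / 10.1 = 9.901
[CH3COOH]_stock = 0.0269 × 9.901 = 0.266 mol/L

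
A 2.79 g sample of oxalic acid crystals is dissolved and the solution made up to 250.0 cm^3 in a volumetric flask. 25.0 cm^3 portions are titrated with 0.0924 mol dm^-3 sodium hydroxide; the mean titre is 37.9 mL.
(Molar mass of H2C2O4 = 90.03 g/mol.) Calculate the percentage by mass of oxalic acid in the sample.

56.5 %

H2C2O4 + 2 NaOH → Na2C2O4 + 2 H2O
n(NaOH) per titration = 0.0379 × 0.0924 = 3.50 × 10^-3 mol
From the 1:2 ratio, n(H2C2O4) in each aliquot = 1/2 × 3.50 × 10^-3 = 1.75 × 10^-3 mol
n(H2C2O4) in the whole flask = 1.75 × 10^-3 × 250.0/25.0 = 0.0175 mol
mass of H2C2O4 = 0.0175 × 90.03 = 1.58 g
% H2C2O4 = 1.58 / 2.79 × 100 = 56.5 %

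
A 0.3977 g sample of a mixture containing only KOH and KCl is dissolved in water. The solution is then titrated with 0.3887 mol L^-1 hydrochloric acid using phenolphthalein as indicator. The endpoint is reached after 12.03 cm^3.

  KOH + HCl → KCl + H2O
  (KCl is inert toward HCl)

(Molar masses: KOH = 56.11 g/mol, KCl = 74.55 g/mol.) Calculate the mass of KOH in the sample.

0.2624 g

n(HCl) = 0.01203 × 0.3887 = 4.676 × 10^-3 mol
Let x = n(KOH), y = n(KCl).
Titrant: 1x = 4.676 × 10^-3;  mass: 56.11x + 74.55y = 0.3977
Solving, x = 4.676 × 10^-3 mol, y = 1.815 × 10^-3 mol
mass of KOH = 4.676 × 10^-3 × 56.11 = 0.2624 g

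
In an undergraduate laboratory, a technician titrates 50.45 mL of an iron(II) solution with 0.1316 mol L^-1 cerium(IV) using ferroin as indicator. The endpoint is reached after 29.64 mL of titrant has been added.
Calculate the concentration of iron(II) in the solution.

Ce^4+ + Fe^2+ → Ce^3+ + Fe^3+
n(Ce4+) = 0.02964 L × 0.1316 mol/L = 3.901 × 10^-3 mol
n(Fe2+) = 3.901 × 10^-3 mol (1:1 mole ratio)
[Fe2+] = 3.901 × 10^-3 mol / 0.05045 L = 0.07732 mol/L

0.07732 mol/L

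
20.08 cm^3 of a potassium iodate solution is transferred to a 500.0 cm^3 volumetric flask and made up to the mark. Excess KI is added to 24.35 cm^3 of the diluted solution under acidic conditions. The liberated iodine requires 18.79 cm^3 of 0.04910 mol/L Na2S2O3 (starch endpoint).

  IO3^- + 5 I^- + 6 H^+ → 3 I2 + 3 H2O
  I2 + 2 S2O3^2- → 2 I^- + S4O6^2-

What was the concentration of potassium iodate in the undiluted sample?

n(S2O3^2-) = 0.01879 × 0.04910 = 9.226 × 10^-4 mol
n(I2) = n(S2O3^2-)/2 = 4.613 × 10^-4 mol
From the 1:3 ratio, n(IO3^-) in the aliquot = 1/3 × 4.613 × 10^-4 = 1.538 × 10^-4 mol
[IO3^-]_dilute = 1.538 × 10^-4 / 0.02435 = 0.006315 mol/L
[IO3^-]_original = 0.006315 × 500.0/20.08 = 0.1572 mol/L

0.1572 mol/L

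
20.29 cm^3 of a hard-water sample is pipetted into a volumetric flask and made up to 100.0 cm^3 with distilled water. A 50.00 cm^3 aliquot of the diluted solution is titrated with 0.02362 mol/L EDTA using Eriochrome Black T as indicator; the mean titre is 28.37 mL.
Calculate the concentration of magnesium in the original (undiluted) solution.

Mg^2+ + EDTA^4- → [Mg(EDTA)]^2-
n(EDTA) = 0.02837 × 0.02362 = 6.701 × 10^-4 mol
n(Mg2+) in the aliquot = 6.701 × 10^-4 mol (1:1 ratio)
[Mg2+]_dilute = 6.701 × 10^-4 / 0.05000 = 0.01340 mol/L
Dilution factor = 100.0 / 20.29 = 4.929
[Mg2+]_stock = 0.01340 × 4.929 = 0.06605 mol/L

0.06605 mol/L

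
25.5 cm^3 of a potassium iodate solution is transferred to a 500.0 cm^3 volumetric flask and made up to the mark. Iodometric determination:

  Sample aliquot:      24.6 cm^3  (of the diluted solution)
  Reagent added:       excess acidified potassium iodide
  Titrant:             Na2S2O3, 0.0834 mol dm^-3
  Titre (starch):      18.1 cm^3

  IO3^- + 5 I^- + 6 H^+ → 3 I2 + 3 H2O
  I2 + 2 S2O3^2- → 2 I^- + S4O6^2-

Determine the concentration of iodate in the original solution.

n(S2O3^2-) = 0.0181 × 0.0834 = 1.51 × 10^-3 mol
n(I2) = n(S2O3^2-)/2 = 7.55 × 10^-4 mol
From the 1:3 ratio, n(IO3^-) in the aliquot = 1/3 × 7.55 × 10^-4 = 2.52 × 10^-4 mol
[IO3^-]_dilute = 2.52 × 10^-4 / 0.0246 = 0.0102 mol/L
[IO3^-]_original = 0.0102 × 500.0/25.5 = 0.201 mol/L

0.201 mol/L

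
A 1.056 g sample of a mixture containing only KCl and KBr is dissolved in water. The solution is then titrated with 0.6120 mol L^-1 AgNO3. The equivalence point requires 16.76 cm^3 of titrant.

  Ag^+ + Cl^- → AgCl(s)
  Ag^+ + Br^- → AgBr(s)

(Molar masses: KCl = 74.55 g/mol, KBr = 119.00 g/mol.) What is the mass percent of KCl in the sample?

26.14 %

n(AgNO3) = 0.01676 × 0.6120 = 0.01026 mol
Let x = n(KCl), y = n(KBr).
Titrant: 1x + 1y = 0.01026;  mass: 74.55x + 119.00y = 1.056
Solving, x = 3.703 × 10^-3 mol, y = 6.554 × 10^-3 mol
mass of KCl = 3.703 × 10^-3 × 74.55 = 0.2761 g
% KCl = 0.2761 / 1.056 × 100 = 26.14 %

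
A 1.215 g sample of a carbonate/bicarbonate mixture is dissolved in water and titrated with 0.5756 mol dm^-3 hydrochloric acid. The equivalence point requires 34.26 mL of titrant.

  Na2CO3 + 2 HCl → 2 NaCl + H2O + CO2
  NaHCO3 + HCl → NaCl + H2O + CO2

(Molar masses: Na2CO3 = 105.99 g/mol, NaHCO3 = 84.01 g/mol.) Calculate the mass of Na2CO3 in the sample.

0.7547 g

n(HCl) = 0.03426 × 0.5756 = 0.01972 mol
Let x = n(Na2CO3), y = n(NaHCO3).
Titrant: 2x + 1y = 0.01972;  mass: 105.99x + 84.01y = 1.215
Solving, x = 7.120 × 10^-3 mol, y = 5.479 × 10^-3 mol
mass of Na2CO3 = 7.120 × 10^-3 × 105.99 = 0.7547 g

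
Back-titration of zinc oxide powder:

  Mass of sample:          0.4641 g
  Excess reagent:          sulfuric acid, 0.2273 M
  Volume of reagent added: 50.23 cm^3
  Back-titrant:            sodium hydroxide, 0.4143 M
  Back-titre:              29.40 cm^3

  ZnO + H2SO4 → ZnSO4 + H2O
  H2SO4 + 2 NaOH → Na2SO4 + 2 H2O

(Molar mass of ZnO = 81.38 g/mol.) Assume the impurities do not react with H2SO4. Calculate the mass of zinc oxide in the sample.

0.4335 g

n(H2SO4) added = 0.05023 × 0.2273 = 0.01142 mol
n(NaOH) used in back-titration = 0.02940 × 0.4143 = 0.01218 mol
From the 1:2 ratio, n(H2SO4) left over = 1/2 × 0.01218 = 6.090 × 10^-3 mol
n(H2SO4) consumed by analyte = 0.01142 − 6.090 × 10^-3 = 5.327 × 10^-3 mol
n(ZnO) = 5.327 × 10^-3 mol (1:1 ratio)
mass of ZnO = 5.327 × 10^-3 × 81.38 = 0.4335 g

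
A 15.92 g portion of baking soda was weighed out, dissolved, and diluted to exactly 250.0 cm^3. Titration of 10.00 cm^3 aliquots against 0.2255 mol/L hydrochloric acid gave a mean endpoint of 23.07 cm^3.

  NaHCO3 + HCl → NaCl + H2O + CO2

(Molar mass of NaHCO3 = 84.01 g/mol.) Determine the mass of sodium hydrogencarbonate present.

n(HCl) per titration = 0.02307 × 0.2255 = 5.202 × 10^-3 mol
n(NaHCO3) in each aliquot = 5.202 × 10^-3 mol (1:1 ratio)
n(NaHCO3) in the whole flask = 5.202 × 10^-3 × 250.0/10.00 = 0.1301 mol
mass of NaHCO3 = 0.1301 × 84.01 = 10.93 g

10.93 g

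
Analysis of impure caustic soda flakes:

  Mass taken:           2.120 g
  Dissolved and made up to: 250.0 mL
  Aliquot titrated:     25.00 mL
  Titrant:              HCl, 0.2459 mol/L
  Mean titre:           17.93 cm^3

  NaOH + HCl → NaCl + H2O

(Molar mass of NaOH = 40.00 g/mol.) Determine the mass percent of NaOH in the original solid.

n(HCl) per titration = 0.01793 × 0.2459 = 4.409 × 10^-3 mol
n(NaOH) in each aliquot = 4.409 × 10^-3 mol (1:1 ratio)
n(NaOH) in the whole flask = 4.409 × 10^-3 × 250.0/25.00 = 0.04409 mol
mass of NaOH = 0.04409 × 40.00 = 1.764 g
% NaOH = 1.764 / 2.120 × 100 = 83.19 %

83.19 %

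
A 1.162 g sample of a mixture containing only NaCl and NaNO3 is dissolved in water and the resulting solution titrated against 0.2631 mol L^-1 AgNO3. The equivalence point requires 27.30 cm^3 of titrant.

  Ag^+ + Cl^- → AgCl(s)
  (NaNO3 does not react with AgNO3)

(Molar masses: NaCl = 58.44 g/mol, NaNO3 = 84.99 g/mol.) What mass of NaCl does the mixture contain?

0.4198 g

n(AgNO3) = 0.02730 × 0.2631 = 7.183 × 10^-3 mol
Let x = n(NaCl), y = n(NaNO3).
Titrant: 1x = 7.183 × 10^-3;  mass: 58.44x + 84.99y = 1.162
Solving, x = 7.183 × 10^-3 mol, y = 8.733 × 10^-3 mol
mass of NaCl = 7.183 × 10^-3 × 58.44 = 0.4198 g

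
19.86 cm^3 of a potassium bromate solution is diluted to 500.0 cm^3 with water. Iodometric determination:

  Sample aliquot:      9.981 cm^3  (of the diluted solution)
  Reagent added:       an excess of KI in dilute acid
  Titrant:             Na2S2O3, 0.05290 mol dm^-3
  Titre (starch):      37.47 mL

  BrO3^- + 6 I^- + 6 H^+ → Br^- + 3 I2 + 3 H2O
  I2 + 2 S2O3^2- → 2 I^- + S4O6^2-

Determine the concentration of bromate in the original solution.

0.8333 mol/L

n(S2O3^2-) = 0.03747 × 0.05290 = 1.982 × 10^-3 mol
n(I2) = n(S2O3^2-)/2 = 9.911 × 10^-4 mol
From the 1:3 ratio, n(BrO3^-) in the aliquot = 1/3 × 9.911 × 10^-4 = 3.304 × 10^-4 mol
[BrO3^-]_dilute = 3.304 × 10^-4 / 0.009981 = 0.03310 mol/L
[BrO3^-]_original = 0.03310 × 500.0/19.86 = 0.8333 mol/L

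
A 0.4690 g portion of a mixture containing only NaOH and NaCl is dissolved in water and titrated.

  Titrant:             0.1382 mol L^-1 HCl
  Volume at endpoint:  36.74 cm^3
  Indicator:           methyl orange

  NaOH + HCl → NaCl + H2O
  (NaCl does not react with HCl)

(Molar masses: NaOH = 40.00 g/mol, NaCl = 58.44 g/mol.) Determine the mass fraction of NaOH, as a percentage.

43.30 %

n(HCl) = 0.03674 × 0.1382 = 5.077 × 10^-3 mol
Let x = n(NaOH), y = n(NaCl).
Titrant: 1x = 5.077 × 10^-3;  mass: 40.00x + 58.44y = 0.4690
Solving, x = 5.077 × 10^-3 mol, y = 4.550 × 10^-3 mol
mass of NaOH = 5.077 × 10^-3 × 40.00 = 0.2031 g
% NaOH = 0.2031 / 0.4690 × 100 = 43.30 %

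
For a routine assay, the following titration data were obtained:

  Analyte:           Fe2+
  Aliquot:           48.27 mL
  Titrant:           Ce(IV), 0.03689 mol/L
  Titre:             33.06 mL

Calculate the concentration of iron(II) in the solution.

Ce^4+ + Fe^2+ → Ce^3+ + Fe^3+
n(Ce4+) = 0.03306 L × 0.03689 mol/L = 1.220 × 10^-3 mol
n(Fe2+) = 1.220 × 10^-3 mol (1:1 mole ratio)
[Fe2+] = 1.220 × 10^-3 mol / 0.04827 L = 0.02527 mol/L

0.02527 mol/L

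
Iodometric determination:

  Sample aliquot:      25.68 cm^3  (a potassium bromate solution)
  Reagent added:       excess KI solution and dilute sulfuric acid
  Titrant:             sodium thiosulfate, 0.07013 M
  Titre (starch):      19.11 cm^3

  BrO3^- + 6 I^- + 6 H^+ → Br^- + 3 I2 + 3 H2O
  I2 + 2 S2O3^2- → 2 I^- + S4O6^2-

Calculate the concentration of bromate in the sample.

0.008698 M

n(S2O3^2-) = 0.01911 × 0.07013 = 1.340 × 10^-3 mol
n(I2) = n(S2O3^2-)/2 = 6.701 × 10^-4 mol
From the 1:3 ratio, n(BrO3^-) in the aliquot = 1/3 × 6.701 × 10^-4 = 2.234 × 10^-4 mol
[BrO3^-] = 2.234 × 10^-4 / 0.02568 = 0.008698 mol/L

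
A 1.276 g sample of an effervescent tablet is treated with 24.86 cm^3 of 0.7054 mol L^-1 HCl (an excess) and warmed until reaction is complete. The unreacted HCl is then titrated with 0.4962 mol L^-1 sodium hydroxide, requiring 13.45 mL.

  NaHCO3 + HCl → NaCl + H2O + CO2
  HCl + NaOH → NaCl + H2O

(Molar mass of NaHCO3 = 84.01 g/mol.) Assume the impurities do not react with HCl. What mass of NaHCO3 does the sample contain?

n(HCl) added = 0.02486 × 0.7054 = 0.01754 mol
n(NaOH) used in back-titration = 0.01345 × 0.4962 = 6.674 × 10^-3 mol
n(HCl) left over = 6.674 × 10^-3 mol (1:1 ratio)
n(HCl) consumed by analyte = 0.01754 − 6.674 × 10^-3 = 0.01086 mol
n(NaHCO3) = 0.01086 mol (1:1 ratio)
mass of NaHCO3 = 0.01086 × 84.01 = 0.9125 g

0.9125 g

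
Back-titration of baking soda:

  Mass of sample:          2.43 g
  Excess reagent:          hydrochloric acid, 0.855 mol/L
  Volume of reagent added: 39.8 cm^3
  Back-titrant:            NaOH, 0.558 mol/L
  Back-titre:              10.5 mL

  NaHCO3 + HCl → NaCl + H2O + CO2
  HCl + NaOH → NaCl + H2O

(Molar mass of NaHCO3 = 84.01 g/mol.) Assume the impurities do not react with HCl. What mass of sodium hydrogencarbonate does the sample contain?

n(HCl) added = 0.0398 × 0.855 = 0.0340 mol
n(NaOH) used in back-titration = 0.0105 × 0.558 = 5.86 × 10^-3 mol
n(HCl) left over = 5.86 × 10^-3 mol (1:1 ratio)
n(HCl) consumed by analyte = 0.0340 − 5.86 × 10^-3 = 0.0282 mol
n(NaHCO3) = 0.0282 mol (1:1 ratio)
mass of NaHCO3 = 0.0282 × 84.01 = 2.37 g

2.37 g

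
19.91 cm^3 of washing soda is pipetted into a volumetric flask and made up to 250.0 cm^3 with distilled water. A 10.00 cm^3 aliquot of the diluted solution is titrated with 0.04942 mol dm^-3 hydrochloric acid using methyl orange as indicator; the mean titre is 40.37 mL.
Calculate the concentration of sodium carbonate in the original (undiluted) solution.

Na2CO3 + 2 HCl → 2 NaCl + H2O + CO2
n(HCl) = 0.04037 × 0.04942 = 1.995 × 10^-3 mol
From the 1:2 ratio, n(Na2CO3) in the aliquot = 1/2 × 1.995 × 10^-3 = 9.975 × 10^-4 mol
[Na2CO3]_dilute = 9.975 × 10^-4 / 0.01000 = 0.09975 mol/L
Dilution factor = 250.0 / 19.91 = 12.56
[Na2CO3]_stock = 0.09975 × 12.56 = 1.253 mol/L

1.253 mol/L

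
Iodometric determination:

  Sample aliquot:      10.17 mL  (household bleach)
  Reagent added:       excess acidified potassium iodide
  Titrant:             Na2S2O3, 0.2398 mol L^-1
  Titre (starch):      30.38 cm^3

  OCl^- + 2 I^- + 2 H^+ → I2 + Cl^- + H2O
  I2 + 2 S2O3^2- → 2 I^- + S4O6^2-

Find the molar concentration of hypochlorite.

n(S2O3^2-) = 0.03038 × 0.2398 = 7.285 × 10^-3 mol
n(I2) = n(S2O3^2-)/2 = 3.643 × 10^-3 mol
n(OCl^-) in the aliquot = 3.643 × 10^-3 mol (1:1 ratio)
[OCl^-] = 3.643 × 10^-3 / 0.01017 = 0.3582 mol/L

0.3582 mol/L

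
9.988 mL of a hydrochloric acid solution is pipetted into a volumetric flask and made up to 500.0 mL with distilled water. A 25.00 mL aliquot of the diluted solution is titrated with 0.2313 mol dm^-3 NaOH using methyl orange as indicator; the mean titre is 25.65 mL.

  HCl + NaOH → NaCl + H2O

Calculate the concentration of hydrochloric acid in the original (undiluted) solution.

11.88 mol/L

n(NaOH) = 0.02565 × 0.2313 = 5.933 × 10^-3 mol
n(HCl) in the aliquot = 5.933 × 10^-3 mol (1:1 ratio)
[HCl]_dilute = 5.933 × 10^-3 / 0.02500 = 0.2373 mol/L
Dilution factor = 500.0 / 9.988 = 50.06
[HCl]_stock = 0.2373 × 50.06 = 11.88 mol/L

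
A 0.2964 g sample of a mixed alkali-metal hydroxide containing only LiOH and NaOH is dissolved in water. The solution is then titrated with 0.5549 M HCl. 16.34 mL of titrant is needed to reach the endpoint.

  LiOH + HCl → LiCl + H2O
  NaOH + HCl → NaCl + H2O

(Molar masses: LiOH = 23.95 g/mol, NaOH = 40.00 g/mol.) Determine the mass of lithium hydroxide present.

n(HCl) = 0.01634 × 0.5549 = 9.067 × 10^-3 mol
Let x = n(LiOH), y = n(NaOH).
Titrant: 1x + 1y = 9.067 × 10^-3;  mass: 23.95x + 40.00y = 0.2964
Solving, x = 4.130 × 10^-3 mol, y = 4.937 × 10^-3 mol
mass of LiOH = 4.130 × 10^-3 × 23.95 = 0.09891 g

0.09891 g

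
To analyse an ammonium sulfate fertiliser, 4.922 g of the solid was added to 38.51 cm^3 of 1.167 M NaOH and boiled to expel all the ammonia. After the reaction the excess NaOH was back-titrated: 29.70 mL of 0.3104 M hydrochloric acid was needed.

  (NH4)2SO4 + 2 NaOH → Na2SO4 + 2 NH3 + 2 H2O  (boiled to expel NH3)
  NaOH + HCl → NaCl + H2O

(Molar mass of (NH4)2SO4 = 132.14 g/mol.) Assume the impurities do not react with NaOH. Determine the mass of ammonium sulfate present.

n(NaOH) added = 0.03851 × 1.167 = 0.04494 mol
n(HCl) used in back-titration = 0.02970 × 0.3104 = 9.219 × 10^-3 mol
n(NaOH) left over = 9.219 × 10^-3 mol (1:1 ratio)
n(NaOH) consumed by analyte = 0.04494 − 9.219 × 10^-3 = 0.03572 mol
From the 1:2 ratio, n((NH4)2SO4) = 1/2 × 0.03572 = 0.01786 mol
mass of (NH4)2SO4 = 0.01786 × 132.14 = 2.360 g

2.360 g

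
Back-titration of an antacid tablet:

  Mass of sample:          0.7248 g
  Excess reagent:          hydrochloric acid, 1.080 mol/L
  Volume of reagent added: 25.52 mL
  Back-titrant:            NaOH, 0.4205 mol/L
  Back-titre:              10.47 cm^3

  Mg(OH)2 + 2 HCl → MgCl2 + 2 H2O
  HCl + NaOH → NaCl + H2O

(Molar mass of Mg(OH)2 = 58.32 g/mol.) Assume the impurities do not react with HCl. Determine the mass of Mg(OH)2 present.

0.6753 g

n(HCl) added = 0.02552 × 1.080 = 0.02756 mol
n(NaOH) used in back-titration = 0.01047 × 0.4205 = 4.403 × 10^-3 mol
n(HCl) left over = 4.403 × 10^-3 mol (1:1 ratio)
n(HCl) consumed by analyte = 0.02756 − 4.403 × 10^-3 = 0.02316 mol
From the 1:2 ratio, n(Mg(OH)2) = 1/2 × 0.02316 = 0.01158 mol
mass of Mg(OH)2 = 0.01158 × 58.32 = 0.6753 g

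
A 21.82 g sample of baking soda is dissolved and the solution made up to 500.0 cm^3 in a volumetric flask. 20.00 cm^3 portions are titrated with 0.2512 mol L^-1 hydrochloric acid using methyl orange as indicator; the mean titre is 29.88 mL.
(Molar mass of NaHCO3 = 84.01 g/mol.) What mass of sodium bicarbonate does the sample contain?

15.76 g

NaHCO3 + HCl → NaCl + H2O + CO2
n(HCl) per titration = 0.02988 × 0.2512 = 7.506 × 10^-3 mol
n(NaHCO3) in each aliquot = 7.506 × 10^-3 mol (1:1 ratio)
n(NaHCO3) in the whole flask = 7.506 × 10^-3 × 500.0/20.00 = 0.1876 mol
mass of NaHCO3 = 0.1876 × 84.01 = 15.76 g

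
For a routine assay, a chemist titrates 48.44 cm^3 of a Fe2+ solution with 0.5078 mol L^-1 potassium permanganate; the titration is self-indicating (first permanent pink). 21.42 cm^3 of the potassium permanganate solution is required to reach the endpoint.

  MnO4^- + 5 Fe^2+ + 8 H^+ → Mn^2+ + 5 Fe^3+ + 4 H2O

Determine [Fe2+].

1.123 mol/L

n(KMnO4) = 0.02142 L × 0.5078 mol/L = 0.01088 mol
From the 5:1 mole ratio, n(Fe2+) = 5/1 × 0.01088 = 0.05439 mol
[Fe2+] = 0.05439 mol / 0.04844 L = 1.123 mol/L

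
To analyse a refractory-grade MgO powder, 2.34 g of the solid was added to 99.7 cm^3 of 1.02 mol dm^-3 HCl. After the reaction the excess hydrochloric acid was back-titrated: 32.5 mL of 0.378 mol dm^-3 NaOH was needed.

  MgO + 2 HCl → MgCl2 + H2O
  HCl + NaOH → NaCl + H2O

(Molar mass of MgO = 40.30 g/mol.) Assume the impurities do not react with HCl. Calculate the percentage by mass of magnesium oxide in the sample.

n(HCl) added = 0.0997 × 1.02 = 0.102 mol
n(NaOH) used in back-titration = 0.0325 × 0.378 = 0.0123 mol
n(HCl) left over = 0.0123 mol (1:1 ratio)
n(HCl) consumed by analyte = 0.102 − 0.0123 = 0.0894 mol
From the 1:2 ratio, n(MgO) = 1/2 × 0.0894 = 0.0447 mol
mass of MgO = 0.0447 × 40.30 = 1.80 g
% MgO = 1.80 / 2.34 × 100 = 77.0 %

77.0 %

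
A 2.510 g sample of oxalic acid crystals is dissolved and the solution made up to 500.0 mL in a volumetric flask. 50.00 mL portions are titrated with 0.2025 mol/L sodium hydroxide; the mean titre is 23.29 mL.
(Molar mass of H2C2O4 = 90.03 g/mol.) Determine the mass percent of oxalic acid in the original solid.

84.58 %

H2C2O4 + 2 NaOH → Na2C2O4 + 2 H2O
n(NaOH) per titration = 0.02329 × 0.2025 = 4.716 × 10^-3 mol
From the 1:2 ratio, n(H2C2O4) in each aliquot = 1/2 × 4.716 × 10^-3 = 2.358 × 10^-3 mol
n(H2C2O4) in the whole flask = 2.358 × 10^-3 × 500.0/50.00 = 0.02358 mol
mass of H2C2O4 = 0.02358 × 90.03 = 2.123 g
% H2C2O4 = 2.123 / 2.510 × 100 = 84.58 %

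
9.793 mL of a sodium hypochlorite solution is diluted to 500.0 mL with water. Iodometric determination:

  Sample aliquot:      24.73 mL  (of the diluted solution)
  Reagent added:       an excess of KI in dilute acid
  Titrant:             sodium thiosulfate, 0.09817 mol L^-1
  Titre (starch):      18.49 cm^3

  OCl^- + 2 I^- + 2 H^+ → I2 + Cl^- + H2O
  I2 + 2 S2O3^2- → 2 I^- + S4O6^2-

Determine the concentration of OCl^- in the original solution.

1.874 mol/L

n(S2O3^2-) = 0.01849 × 0.09817 = 1.815 × 10^-3 mol
n(I2) = n(S2O3^2-)/2 = 9.076 × 10^-4 mol
n(OCl^-) in the aliquot = 9.076 × 10^-4 mol (1:1 ratio)
[OCl^-]_dilute = 9.076 × 10^-4 / 0.02473 = 0.03670 mol/L
[OCl^-]_original = 0.03670 × 500.0/9.793 = 1.874 mol/L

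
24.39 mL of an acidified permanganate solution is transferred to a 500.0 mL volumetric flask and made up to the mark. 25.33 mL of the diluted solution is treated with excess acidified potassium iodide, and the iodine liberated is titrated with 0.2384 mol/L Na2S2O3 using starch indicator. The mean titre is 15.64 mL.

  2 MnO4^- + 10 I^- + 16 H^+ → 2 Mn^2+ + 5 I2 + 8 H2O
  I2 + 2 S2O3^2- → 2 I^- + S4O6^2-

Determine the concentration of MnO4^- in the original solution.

0.6035 mol/L

n(S2O3^2-) = 0.01564 × 0.2384 = 3.729 × 10^-3 mol
n(I2) = n(S2O3^2-)/2 = 1.864 × 10^-3 mol
From the 2:5 ratio, n(MnO4^-) in the aliquot = 2/5 × 1.864 × 10^-3 = 7.457 × 10^-4 mol
[MnO4^-]_dilute = 7.457 × 10^-4 / 0.02533 = 0.02944 mol/L
[MnO4^-]_original = 0.02944 × 500.0/24.39 = 0.6035 mol/L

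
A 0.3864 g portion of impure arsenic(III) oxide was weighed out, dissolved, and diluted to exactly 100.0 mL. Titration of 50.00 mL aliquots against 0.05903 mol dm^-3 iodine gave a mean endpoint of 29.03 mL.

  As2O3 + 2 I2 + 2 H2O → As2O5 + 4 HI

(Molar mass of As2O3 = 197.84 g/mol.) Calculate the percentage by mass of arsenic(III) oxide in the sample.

n(I2) per titration = 0.02903 × 0.05903 = 1.714 × 10^-3 mol
From the 1:2 ratio, n(As2O3) in each aliquot = 1/2 × 1.714 × 10^-3 = 8.568 × 10^-4 mol
n(As2O3) in the whole flask = 8.568 × 10^-4 × 100.0/50.00 = 1.714 × 10^-3 mol
mass of As2O3 = 1.714 × 10^-3 × 197.84 = 0.3390 g
% As2O3 = 0.3390 / 0.3864 × 100 = 87.74 %

87.74 %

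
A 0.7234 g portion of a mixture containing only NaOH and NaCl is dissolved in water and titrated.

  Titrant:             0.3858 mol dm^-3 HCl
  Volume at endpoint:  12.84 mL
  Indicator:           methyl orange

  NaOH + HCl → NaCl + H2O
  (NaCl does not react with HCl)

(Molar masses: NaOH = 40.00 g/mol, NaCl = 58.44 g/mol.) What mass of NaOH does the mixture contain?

0.1981 g

n(HCl) = 0.01284 × 0.3858 = 4.954 × 10^-3 mol
Let x = n(NaOH), y = n(NaCl).
Titrant: 1x = 4.954 × 10^-3;  mass: 40.00x + 58.44y = 0.7234
Solving, x = 4.954 × 10^-3 mol, y = 8.988 × 10^-3 mol
mass of NaOH = 4.954 × 10^-3 × 40.00 = 0.1981 g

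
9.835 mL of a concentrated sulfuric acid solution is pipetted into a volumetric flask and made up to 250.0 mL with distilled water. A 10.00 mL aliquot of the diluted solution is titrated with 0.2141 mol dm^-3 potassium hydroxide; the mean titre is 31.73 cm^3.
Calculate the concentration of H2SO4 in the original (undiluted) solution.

H2SO4 + 2 KOH → K2SO4 + 2 H2O
n(KOH) = 0.03173 × 0.2141 = 6.793 × 10^-3 mol
From the 1:2 ratio, n(H2SO4) in the aliquot = 1/2 × 6.793 × 10^-3 = 3.397 × 10^-3 mol
[H2SO4]_dilute = 3.397 × 10^-3 / 0.01000 = 0.3397 mol/L
Dilution factor = 250.0 / 9.835 = 25.42
[H2SO4]_stock = 0.3397 × 25.42 = 8.634 mol/L

8.634 mol/L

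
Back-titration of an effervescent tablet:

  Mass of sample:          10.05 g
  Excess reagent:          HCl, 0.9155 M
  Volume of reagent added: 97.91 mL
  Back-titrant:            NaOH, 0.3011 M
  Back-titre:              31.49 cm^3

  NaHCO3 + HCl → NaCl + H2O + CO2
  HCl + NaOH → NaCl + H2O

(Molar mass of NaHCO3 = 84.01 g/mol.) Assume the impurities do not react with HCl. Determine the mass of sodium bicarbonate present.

n(HCl) added = 0.09791 × 0.9155 = 0.08964 mol
n(NaOH) used in back-titration = 0.03149 × 0.3011 = 9.482 × 10^-3 mol
n(HCl) left over = 9.482 × 10^-3 mol (1:1 ratio)
n(HCl) consumed by analyte = 0.08964 − 9.482 × 10^-3 = 0.08015 mol
n(NaHCO3) = 0.08015 mol (1:1 ratio)
mass of NaHCO3 = 0.08015 × 84.01 = 6.734 g

6.734 g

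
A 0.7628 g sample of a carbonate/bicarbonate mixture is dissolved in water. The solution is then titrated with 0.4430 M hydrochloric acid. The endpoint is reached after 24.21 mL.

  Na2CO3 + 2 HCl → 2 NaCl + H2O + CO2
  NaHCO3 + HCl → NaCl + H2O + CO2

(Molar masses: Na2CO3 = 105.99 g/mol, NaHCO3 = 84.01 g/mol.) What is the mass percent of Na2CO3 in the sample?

30.96 %

n(HCl) = 0.02421 × 0.4430 = 0.01073 mol
Let x = n(Na2CO3), y = n(NaHCO3).
Titrant: 2x + 1y = 0.01073;  mass: 105.99x + 84.01y = 0.7628
Solving, x = 2.228 × 10^-3 mol, y = 6.269 × 10^-3 mol
mass of Na2CO3 = 2.228 × 10^-3 × 105.99 = 0.2362 g
% Na2CO3 = 0.2362 / 0.7628 × 100 = 30.96 %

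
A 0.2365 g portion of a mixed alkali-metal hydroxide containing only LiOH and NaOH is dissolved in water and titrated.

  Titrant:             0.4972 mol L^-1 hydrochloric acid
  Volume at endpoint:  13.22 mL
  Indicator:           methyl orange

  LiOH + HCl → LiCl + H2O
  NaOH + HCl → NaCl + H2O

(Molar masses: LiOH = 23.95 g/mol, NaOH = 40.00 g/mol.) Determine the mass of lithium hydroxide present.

n(HCl) = 0.01322 × 0.4972 = 6.573 × 10^-3 mol
Let x = n(LiOH), y = n(NaOH).
Titrant: 1x + 1y = 6.573 × 10^-3;  mass: 23.95x + 40.00y = 0.2365
Solving, x = 1.646 × 10^-3 mol, y = 4.927 × 10^-3 mol
mass of LiOH = 1.646 × 10^-3 × 23.95 = 0.03942 g

0.03942 g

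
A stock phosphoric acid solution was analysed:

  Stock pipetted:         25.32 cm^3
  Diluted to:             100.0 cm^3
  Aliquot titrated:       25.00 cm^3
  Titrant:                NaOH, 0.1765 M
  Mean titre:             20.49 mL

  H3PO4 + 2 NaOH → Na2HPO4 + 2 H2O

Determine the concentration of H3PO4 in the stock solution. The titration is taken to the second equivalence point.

n(NaOH) = 0.02049 × 0.1765 = 3.616 × 10^-3 mol
From the 1:2 ratio, n(H3PO4) in the aliquot = 1/2 × 3.616 × 10^-3 = 1.808 × 10^-3 mol
[H3PO4]_dilute = 1.808 × 10^-3 / 0.02500 = 0.07233 mol/L
Dilution factor = 100.0 / 25.32 = 3.949
[H3PO4]_stock = 0.07233 × 3.949 = 0.2857 mol/L

0.2857 M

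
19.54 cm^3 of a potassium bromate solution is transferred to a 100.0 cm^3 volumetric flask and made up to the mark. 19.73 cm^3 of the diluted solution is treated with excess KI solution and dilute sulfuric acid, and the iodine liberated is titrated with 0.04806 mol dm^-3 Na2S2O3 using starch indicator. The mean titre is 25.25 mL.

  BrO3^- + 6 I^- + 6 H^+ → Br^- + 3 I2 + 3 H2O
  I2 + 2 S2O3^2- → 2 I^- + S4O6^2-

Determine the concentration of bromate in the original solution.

0.05246 mol/L

n(S2O3^2-) = 0.02525 × 0.04806 = 1.214 × 10^-3 mol
n(I2) = n(S2O3^2-)/2 = 6.068 × 10^-4 mol
From the 1:3 ratio, n(BrO3^-) in the aliquot = 1/3 × 6.068 × 10^-4 = 2.023 × 10^-4 mol
[BrO3^-]_dilute = 2.023 × 10^-4 / 0.01973 = 0.01025 mol/L
[BrO3^-]_original = 0.01025 × 100.0/19.54 = 0.05246 mol/L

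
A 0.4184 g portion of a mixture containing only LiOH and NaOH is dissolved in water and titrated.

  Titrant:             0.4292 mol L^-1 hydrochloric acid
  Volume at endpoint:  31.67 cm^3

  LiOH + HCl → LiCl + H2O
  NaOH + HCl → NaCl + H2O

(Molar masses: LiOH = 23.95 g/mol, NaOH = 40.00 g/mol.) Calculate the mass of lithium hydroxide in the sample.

n(HCl) = 0.03167 × 0.4292 = 0.01359 mol
Let x = n(LiOH), y = n(NaOH).
Titrant: 1x + 1y = 0.01359;  mass: 23.95x + 40.00y = 0.4184
Solving, x = 7.808 × 10^-3 mol, y = 5.785 × 10^-3 mol
mass of LiOH = 7.808 × 10^-3 × 23.95 = 0.1870 g

0.1870 g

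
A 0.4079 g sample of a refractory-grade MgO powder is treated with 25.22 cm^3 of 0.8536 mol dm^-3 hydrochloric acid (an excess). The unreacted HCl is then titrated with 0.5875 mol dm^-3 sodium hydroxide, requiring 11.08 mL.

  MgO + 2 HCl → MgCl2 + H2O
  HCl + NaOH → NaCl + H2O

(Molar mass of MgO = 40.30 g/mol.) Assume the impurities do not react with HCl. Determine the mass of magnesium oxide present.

n(HCl) added = 0.02522 × 0.8536 = 0.02153 mol
n(NaOH) used in back-titration = 0.01108 × 0.5875 = 6.509 × 10^-3 mol
n(HCl) left over = 6.509 × 10^-3 mol (1:1 ratio)
n(HCl) consumed by analyte = 0.02153 − 6.509 × 10^-3 = 0.01502 mol
From the 1:2 ratio, n(MgO) = 1/2 × 0.01502 = 7.509 × 10^-3 mol
mass of MgO = 7.509 × 10^-3 × 40.30 = 0.3026 g

0.3026 g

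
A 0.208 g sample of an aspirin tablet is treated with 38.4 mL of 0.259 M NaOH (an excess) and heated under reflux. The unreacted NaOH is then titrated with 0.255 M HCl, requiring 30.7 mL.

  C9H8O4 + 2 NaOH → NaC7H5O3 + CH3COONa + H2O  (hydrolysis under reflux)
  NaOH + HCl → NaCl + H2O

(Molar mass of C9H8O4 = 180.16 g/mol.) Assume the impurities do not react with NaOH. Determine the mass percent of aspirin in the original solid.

n(NaOH) added = 0.0384 × 0.259 = 9.95 × 10^-3 mol
n(HCl) used in back-titration = 0.0307 × 0.255 = 7.83 × 10^-3 mol
n(NaOH) left over = 7.83 × 10^-3 mol (1:1 ratio)
n(NaOH) consumed by analyte = 9.95 × 10^-3 − 7.83 × 10^-3 = 2.12 × 10^-3 mol
From the 1:2 ratio, n(C9H8O4) = 1/2 × 2.12 × 10^-3 = 1.06 × 10^-3 mol
mass of C9H8O4 = 1.06 × 10^-3 × 180.16 = 0.191 g
% C9H8O4 = 0.191 / 0.208 × 100 = 91.7 %

91.7 %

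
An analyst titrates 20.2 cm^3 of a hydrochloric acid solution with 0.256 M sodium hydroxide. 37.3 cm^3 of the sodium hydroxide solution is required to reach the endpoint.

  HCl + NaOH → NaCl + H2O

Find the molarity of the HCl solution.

n(NaOH) = 0.0373 L × 0.256 mol/L = 9.55 × 10^-3 mol
n(HCl) = 9.55 × 10^-3 mol (1:1 mole ratio)
[HCl] = 9.55 × 10^-3 mol / 0.0202 L = 0.473 mol/L

0.473 M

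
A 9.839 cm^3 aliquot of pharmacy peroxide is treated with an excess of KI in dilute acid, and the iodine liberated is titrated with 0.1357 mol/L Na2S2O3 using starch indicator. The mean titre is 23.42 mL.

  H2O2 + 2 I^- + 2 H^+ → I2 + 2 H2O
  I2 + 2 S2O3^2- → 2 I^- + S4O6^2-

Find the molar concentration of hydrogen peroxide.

n(S2O3^2-) = 0.02342 × 0.1357 = 3.178 × 10^-3 mol
n(I2) = n(S2O3^2-)/2 = 1.589 × 10^-3 mol
n(H2O2) in the aliquot = 1.589 × 10^-3 mol (1:1 ratio)
[H2O2] = 1.589 × 10^-3 / 0.009839 = 0.1615 mol/L

0.1615 mol/L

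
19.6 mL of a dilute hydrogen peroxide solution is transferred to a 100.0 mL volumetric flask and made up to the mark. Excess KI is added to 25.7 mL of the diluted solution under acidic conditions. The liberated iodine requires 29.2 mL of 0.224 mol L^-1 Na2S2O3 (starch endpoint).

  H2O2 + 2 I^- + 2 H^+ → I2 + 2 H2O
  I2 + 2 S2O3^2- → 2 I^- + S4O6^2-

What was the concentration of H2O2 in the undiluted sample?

0.649 mol/L

n(S2O3^2-) = 0.0292 × 0.224 = 6.54 × 10^-3 mol
n(I2) = n(S2O3^2-)/2 = 3.27 × 10^-3 mol
n(H2O2) in the aliquot = 3.27 × 10^-3 mol (1:1 ratio)
[H2O2]_dilute = 3.27 × 10^-3 / 0.0257 = 0.127 mol/L
[H2O2]_original = 0.127 × 100.0/19.6 = 0.649 mol/L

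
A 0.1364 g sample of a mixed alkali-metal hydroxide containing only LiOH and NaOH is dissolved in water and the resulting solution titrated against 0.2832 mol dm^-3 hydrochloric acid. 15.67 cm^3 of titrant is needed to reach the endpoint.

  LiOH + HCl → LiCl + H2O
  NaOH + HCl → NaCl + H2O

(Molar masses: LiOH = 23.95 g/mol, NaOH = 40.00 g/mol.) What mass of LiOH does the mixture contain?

0.06134 g

n(HCl) = 0.01567 × 0.2832 = 4.438 × 10^-3 mol
Let x = n(LiOH), y = n(NaOH).
Titrant: 1x + 1y = 4.438 × 10^-3;  mass: 23.95x + 40.00y = 0.1364
Solving, x = 2.561 × 10^-3 mol, y = 1.876 × 10^-3 mol
mass of LiOH = 2.561 × 10^-3 × 23.95 = 0.06134 g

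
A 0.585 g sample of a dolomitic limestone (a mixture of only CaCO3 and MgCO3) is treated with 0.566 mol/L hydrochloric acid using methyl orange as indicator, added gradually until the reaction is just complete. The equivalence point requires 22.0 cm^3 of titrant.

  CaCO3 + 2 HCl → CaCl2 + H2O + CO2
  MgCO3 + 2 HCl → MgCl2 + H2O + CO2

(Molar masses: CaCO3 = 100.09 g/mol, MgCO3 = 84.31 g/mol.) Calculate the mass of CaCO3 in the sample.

0.381 g

n(HCl) = 0.0220 × 0.566 = 0.0125 mol
Let x = n(CaCO3), y = n(MgCO3).
Titrant: 2x + 2y = 0.0125;  mass: 100.09x + 84.31y = 0.585
Solving, x = 3.81 × 10^-3 mol, y = 2.42 × 10^-3 mol
mass of CaCO3 = 3.81 × 10^-3 × 100.09 = 0.381 g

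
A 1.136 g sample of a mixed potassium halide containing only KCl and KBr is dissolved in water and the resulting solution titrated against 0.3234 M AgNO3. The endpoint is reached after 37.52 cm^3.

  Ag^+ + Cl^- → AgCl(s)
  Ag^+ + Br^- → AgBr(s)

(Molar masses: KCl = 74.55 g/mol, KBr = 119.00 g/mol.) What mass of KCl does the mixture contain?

0.5165 g

n(AgNO3) = 0.03752 × 0.3234 = 0.01213 mol
Let x = n(KCl), y = n(KBr).
Titrant: 1x + 1y = 0.01213;  mass: 74.55x + 119.00y = 1.136
Solving, x = 6.928 × 10^-3 mol, y = 5.206 × 10^-3 mol
mass of KCl = 6.928 × 10^-3 × 74.55 = 0.5165 g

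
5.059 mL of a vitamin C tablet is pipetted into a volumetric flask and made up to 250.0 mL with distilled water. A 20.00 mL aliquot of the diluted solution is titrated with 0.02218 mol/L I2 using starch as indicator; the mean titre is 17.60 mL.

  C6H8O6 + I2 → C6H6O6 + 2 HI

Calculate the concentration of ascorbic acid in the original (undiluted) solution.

n(I2) = 0.01760 × 0.02218 = 3.904 × 10^-4 mol
n(C6H8O6) in the aliquot = 3.904 × 10^-4 mol (1:1 ratio)
[C6H8O6]_dilute = 3.904 × 10^-4 / 0.02000 = 0.01952 mol/L
Dilution factor = 250.0 / 5.059 = 49.42
[C6H8O6]_stock = 0.01952 × 49.42 = 0.9645 mol/L

0.9645 mol/L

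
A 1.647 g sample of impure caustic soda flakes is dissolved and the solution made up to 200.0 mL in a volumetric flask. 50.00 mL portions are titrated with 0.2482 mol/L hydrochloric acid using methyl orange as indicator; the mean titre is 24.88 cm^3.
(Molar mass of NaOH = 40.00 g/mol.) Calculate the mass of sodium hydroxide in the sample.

0.9880 g

NaOH + HCl → NaCl + H2O
n(HCl) per titration = 0.02488 × 0.2482 = 6.175 × 10^-3 mol
n(NaOH) in each aliquot = 6.175 × 10^-3 mol (1:1 ratio)
n(NaOH) in the whole flask = 6.175 × 10^-3 × 200.0/50.00 = 0.02470 mol
mass of NaOH = 0.02470 × 40.00 = 0.9880 g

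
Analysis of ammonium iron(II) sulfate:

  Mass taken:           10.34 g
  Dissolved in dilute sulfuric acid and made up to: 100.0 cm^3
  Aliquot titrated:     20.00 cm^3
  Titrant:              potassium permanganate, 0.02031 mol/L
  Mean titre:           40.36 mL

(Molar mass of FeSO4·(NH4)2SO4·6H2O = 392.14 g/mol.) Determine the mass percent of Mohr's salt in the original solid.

77.72 %

MnO4^- + 5 Fe^2+ + 8 H^+ → Mn^2+ + 5 Fe^3+ + 4 H2O
n(KMnO4) per titration = 0.04036 × 0.02031 = 8.197 × 10^-4 mol
From the 5:1 ratio, n(FeSO4·(NH4)2SO4·6H2O) in each aliquot = 5/1 × 8.197 × 10^-4 = 4.099 × 10^-3 mol
n(FeSO4·(NH4)2SO4·6H2O) in the whole flask = 4.099 × 10^-3 × 100.0/20.00 = 0.02049 mol
mass of FeSO4·(NH4)2SO4·6H2O = 0.02049 × 392.14 = 8.036 g
% FeSO4·(NH4)2SO4·6H2O = 8.036 / 10.34 × 100 = 77.72 %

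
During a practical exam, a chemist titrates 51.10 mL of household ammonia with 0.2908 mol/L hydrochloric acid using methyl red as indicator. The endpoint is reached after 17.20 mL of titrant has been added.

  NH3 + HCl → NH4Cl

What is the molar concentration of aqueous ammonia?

n(HCl) = 0.01720 L × 0.2908 mol/L = 5.002 × 10^-3 mol
n(NH3) = 5.002 × 10^-3 mol (1:1 mole ratio)
[NH3] = 5.002 × 10^-3 mol / 0.05110 L = 0.09788 mol/L

0.09788 mol/L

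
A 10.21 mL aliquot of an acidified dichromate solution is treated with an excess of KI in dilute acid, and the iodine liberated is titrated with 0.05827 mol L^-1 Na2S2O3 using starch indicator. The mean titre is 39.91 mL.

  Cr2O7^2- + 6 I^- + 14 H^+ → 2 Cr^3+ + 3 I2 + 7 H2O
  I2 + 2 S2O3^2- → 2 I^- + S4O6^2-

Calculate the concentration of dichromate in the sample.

0.03796 mol/L

n(S2O3^2-) = 0.03991 × 0.05827 = 2.326 × 10^-3 mol
n(I2) = n(S2O3^2-)/2 = 1.163 × 10^-3 mol
From the 1:3 ratio, n(Cr2O7^2-) in the aliquot = 1/3 × 1.163 × 10^-3 = 3.876 × 10^-4 mol
[Cr2O7^2-] = 3.876 × 10^-4 / 0.01021 = 0.03796 mol/L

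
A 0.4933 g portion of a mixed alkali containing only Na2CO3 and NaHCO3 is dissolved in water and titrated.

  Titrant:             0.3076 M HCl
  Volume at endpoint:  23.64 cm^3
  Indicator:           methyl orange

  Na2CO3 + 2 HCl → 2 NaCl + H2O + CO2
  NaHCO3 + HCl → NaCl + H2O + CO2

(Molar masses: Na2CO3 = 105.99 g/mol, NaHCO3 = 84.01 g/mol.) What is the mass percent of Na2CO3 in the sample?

40.73 %

n(HCl) = 0.02364 × 0.3076 = 7.272 × 10^-3 mol
Let x = n(Na2CO3), y = n(NaHCO3).
Titrant: 2x + 1y = 7.272 × 10^-3;  mass: 105.99x + 84.01y = 0.4933
Solving, x = 1.896 × 10^-3 mol, y = 3.480 × 10^-3 mol
mass of Na2CO3 = 1.896 × 10^-3 × 105.99 = 0.2009 g
% Na2CO3 = 0.2009 / 0.4933 × 100 = 40.73 %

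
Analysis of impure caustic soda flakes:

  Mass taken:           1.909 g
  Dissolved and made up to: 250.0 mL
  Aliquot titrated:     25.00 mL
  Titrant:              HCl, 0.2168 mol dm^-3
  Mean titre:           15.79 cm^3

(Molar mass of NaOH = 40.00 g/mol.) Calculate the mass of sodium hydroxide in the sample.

NaOH + HCl → NaCl + H2O
n(HCl) per titration = 0.01579 × 0.2168 = 3.423 × 10^-3 mol
n(NaOH) in each aliquot = 3.423 × 10^-3 mol (1:1 ratio)
n(NaOH) in the whole flask = 3.423 × 10^-3 × 250.0/25.00 = 0.03423 mol
mass of NaOH = 0.03423 × 40.00 = 1.369 g

1.369 g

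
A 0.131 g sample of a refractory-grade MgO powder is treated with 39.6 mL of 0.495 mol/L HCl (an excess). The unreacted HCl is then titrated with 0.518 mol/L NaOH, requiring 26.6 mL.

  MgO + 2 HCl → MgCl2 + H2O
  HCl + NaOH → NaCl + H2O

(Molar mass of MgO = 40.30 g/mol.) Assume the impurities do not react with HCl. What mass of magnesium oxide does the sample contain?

0.117 g

n(HCl) added = 0.0396 × 0.495 = 0.0196 mol
n(NaOH) used in back-titration = 0.0266 × 0.518 = 0.0138 mol
n(HCl) left over = 0.0138 mol (1:1 ratio)
n(HCl) consumed by analyte = 0.0196 − 0.0138 = 5.82 × 10^-3 mol
From the 1:2 ratio, n(MgO) = 1/2 × 5.82 × 10^-3 = 2.91 × 10^-3 mol
mass of MgO = 2.91 × 10^-3 × 40.30 = 0.117 g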